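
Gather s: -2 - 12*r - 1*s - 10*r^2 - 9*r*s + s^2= -10*r^2 - 12*r + s^2 + s*(-9*r - 1) - 2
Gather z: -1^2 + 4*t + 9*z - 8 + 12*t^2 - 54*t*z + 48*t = 12*t^2 + 52*t + z*(9 - 54*t) - 9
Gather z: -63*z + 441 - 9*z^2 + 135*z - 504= -9*z^2 + 72*z - 63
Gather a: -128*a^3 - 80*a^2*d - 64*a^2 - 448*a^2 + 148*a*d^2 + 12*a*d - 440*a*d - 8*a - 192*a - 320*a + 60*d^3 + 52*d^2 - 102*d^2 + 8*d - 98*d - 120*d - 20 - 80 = -128*a^3 + a^2*(-80*d - 512) + a*(148*d^2 - 428*d - 520) + 60*d^3 - 50*d^2 - 210*d - 100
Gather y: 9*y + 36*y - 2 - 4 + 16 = 45*y + 10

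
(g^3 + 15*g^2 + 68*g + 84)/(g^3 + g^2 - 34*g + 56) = (g^2 + 8*g + 12)/(g^2 - 6*g + 8)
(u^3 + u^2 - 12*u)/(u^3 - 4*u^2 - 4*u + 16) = u*(u^2 + u - 12)/(u^3 - 4*u^2 - 4*u + 16)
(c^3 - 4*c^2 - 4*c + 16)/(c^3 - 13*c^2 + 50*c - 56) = (c + 2)/(c - 7)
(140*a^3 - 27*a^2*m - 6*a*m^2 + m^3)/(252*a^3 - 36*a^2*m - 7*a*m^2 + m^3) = (20*a^2 - a*m - m^2)/(36*a^2 - m^2)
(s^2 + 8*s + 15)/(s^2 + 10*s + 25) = (s + 3)/(s + 5)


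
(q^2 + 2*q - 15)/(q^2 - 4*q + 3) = (q + 5)/(q - 1)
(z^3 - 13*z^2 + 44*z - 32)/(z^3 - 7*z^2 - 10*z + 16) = (z - 4)/(z + 2)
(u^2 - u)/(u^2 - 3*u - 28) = u*(1 - u)/(-u^2 + 3*u + 28)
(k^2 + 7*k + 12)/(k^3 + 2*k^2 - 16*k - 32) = (k + 3)/(k^2 - 2*k - 8)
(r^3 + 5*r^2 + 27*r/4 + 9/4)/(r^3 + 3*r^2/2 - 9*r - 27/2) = (r + 1/2)/(r - 3)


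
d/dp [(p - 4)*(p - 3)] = 2*p - 7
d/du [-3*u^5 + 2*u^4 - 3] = u^3*(8 - 15*u)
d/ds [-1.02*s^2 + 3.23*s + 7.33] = 3.23 - 2.04*s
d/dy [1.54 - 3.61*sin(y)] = -3.61*cos(y)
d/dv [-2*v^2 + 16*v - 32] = 16 - 4*v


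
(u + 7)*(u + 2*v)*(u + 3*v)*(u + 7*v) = u^4 + 12*u^3*v + 7*u^3 + 41*u^2*v^2 + 84*u^2*v + 42*u*v^3 + 287*u*v^2 + 294*v^3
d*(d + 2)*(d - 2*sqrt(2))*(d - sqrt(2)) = d^4 - 3*sqrt(2)*d^3 + 2*d^3 - 6*sqrt(2)*d^2 + 4*d^2 + 8*d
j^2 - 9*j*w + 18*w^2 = (j - 6*w)*(j - 3*w)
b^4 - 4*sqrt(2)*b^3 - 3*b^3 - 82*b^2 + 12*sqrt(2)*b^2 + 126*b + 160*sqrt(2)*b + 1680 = (b - 8)*(b + 5)*(b - 7*sqrt(2))*(b + 3*sqrt(2))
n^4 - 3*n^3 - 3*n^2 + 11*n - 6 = (n - 3)*(n - 1)^2*(n + 2)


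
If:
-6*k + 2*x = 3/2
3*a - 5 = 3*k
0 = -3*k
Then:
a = 5/3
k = 0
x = 3/4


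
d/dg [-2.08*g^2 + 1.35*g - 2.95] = 1.35 - 4.16*g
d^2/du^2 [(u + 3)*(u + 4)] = 2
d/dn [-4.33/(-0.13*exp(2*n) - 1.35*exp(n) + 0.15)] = (-1.1258*exp(n) - 5.8455)*exp(n)/(0.13*exp(2*n) + 1.35*exp(n) - 0.15)^2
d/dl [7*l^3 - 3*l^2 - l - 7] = 21*l^2 - 6*l - 1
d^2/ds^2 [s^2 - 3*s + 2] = 2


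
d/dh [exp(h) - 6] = exp(h)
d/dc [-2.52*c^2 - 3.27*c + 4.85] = -5.04*c - 3.27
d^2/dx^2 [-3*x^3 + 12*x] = -18*x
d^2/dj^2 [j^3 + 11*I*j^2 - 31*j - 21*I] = 6*j + 22*I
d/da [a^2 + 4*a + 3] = 2*a + 4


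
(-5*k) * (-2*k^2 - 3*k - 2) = 10*k^3 + 15*k^2 + 10*k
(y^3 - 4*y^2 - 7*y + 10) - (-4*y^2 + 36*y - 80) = y^3 - 43*y + 90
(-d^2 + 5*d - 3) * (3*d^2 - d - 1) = -3*d^4 + 16*d^3 - 13*d^2 - 2*d + 3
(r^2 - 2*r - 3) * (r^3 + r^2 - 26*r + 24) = r^5 - r^4 - 31*r^3 + 73*r^2 + 30*r - 72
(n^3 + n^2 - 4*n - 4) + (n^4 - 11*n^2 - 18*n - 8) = n^4 + n^3 - 10*n^2 - 22*n - 12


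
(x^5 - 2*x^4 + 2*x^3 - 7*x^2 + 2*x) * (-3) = -3*x^5 + 6*x^4 - 6*x^3 + 21*x^2 - 6*x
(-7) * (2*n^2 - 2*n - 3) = -14*n^2 + 14*n + 21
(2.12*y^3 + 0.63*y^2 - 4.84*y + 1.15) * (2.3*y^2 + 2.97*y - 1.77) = 4.876*y^5 + 7.7454*y^4 - 13.0133*y^3 - 12.8449*y^2 + 11.9823*y - 2.0355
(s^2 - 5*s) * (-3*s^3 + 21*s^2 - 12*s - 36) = -3*s^5 + 36*s^4 - 117*s^3 + 24*s^2 + 180*s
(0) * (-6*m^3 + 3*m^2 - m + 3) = 0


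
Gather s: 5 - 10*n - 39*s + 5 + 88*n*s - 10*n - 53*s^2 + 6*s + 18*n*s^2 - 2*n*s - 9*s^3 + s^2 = -20*n - 9*s^3 + s^2*(18*n - 52) + s*(86*n - 33) + 10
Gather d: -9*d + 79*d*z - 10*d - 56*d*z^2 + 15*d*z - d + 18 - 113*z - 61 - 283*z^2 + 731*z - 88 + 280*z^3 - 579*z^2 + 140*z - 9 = d*(-56*z^2 + 94*z - 20) + 280*z^3 - 862*z^2 + 758*z - 140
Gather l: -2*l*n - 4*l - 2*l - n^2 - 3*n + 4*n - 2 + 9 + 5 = l*(-2*n - 6) - n^2 + n + 12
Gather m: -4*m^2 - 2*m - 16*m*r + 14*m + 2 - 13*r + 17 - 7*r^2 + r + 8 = -4*m^2 + m*(12 - 16*r) - 7*r^2 - 12*r + 27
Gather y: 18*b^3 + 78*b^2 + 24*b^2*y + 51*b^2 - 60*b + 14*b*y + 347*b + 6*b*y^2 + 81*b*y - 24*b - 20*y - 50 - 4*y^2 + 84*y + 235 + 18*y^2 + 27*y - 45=18*b^3 + 129*b^2 + 263*b + y^2*(6*b + 14) + y*(24*b^2 + 95*b + 91) + 140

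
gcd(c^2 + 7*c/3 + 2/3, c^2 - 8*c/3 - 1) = c + 1/3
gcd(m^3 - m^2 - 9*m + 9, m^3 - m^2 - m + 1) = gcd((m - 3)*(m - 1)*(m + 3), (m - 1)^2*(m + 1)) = m - 1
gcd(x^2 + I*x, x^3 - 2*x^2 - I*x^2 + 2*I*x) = x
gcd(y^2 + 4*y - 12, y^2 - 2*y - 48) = y + 6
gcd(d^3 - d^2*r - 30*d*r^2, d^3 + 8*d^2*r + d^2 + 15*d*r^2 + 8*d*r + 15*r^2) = d + 5*r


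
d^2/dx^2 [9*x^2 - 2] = 18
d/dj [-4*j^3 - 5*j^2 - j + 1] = -12*j^2 - 10*j - 1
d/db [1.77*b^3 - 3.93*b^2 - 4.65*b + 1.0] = 5.31*b^2 - 7.86*b - 4.65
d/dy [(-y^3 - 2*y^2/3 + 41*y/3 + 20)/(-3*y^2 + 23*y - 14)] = (9*y^4 - 138*y^3 + 203*y^2 + 416*y - 1954)/(3*(9*y^4 - 138*y^3 + 613*y^2 - 644*y + 196))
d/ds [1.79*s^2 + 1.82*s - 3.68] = 3.58*s + 1.82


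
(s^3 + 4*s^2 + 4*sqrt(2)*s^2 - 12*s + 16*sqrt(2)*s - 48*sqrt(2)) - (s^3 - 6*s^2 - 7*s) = 4*sqrt(2)*s^2 + 10*s^2 - 5*s + 16*sqrt(2)*s - 48*sqrt(2)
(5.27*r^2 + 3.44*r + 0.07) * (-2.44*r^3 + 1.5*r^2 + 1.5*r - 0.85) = -12.8588*r^5 - 0.4886*r^4 + 12.8942*r^3 + 0.785500000000001*r^2 - 2.819*r - 0.0595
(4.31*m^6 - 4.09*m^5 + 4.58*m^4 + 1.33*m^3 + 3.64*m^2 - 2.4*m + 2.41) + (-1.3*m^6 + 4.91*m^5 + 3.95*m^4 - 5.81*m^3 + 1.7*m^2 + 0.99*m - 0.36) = 3.01*m^6 + 0.82*m^5 + 8.53*m^4 - 4.48*m^3 + 5.34*m^2 - 1.41*m + 2.05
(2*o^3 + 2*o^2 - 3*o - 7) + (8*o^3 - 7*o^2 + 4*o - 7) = 10*o^3 - 5*o^2 + o - 14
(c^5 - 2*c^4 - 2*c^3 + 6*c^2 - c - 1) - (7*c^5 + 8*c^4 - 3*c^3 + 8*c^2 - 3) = -6*c^5 - 10*c^4 + c^3 - 2*c^2 - c + 2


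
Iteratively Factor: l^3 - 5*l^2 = (l)*(l^2 - 5*l) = l*(l - 5)*(l)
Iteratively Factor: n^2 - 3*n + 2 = (n - 1)*(n - 2)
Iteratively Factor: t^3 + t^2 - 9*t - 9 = (t - 3)*(t^2 + 4*t + 3) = (t - 3)*(t + 3)*(t + 1)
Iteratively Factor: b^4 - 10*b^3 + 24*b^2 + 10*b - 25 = (b - 5)*(b^3 - 5*b^2 - b + 5) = (b - 5)^2*(b^2 - 1) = (b - 5)^2*(b + 1)*(b - 1)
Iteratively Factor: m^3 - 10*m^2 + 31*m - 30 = (m - 3)*(m^2 - 7*m + 10) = (m - 3)*(m - 2)*(m - 5)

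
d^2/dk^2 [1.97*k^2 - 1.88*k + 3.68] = 3.94000000000000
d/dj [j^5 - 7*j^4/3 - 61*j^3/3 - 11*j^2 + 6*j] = 5*j^4 - 28*j^3/3 - 61*j^2 - 22*j + 6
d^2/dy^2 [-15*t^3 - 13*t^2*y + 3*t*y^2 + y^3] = 6*t + 6*y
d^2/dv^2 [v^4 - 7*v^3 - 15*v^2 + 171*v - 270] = 12*v^2 - 42*v - 30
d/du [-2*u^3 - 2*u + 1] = -6*u^2 - 2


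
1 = 1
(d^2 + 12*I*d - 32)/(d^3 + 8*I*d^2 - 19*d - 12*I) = (d + 8*I)/(d^2 + 4*I*d - 3)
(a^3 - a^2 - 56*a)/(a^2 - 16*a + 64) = a*(a + 7)/(a - 8)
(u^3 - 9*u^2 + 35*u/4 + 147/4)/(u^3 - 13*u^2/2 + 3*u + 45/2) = (2*u^2 - 21*u + 49)/(2*(u^2 - 8*u + 15))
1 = 1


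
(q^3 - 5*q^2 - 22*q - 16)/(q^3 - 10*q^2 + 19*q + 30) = (q^2 - 6*q - 16)/(q^2 - 11*q + 30)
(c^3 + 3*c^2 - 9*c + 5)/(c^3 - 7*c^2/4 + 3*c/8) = 8*(c^3 + 3*c^2 - 9*c + 5)/(c*(8*c^2 - 14*c + 3))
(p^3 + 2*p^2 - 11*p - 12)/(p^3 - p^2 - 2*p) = (p^2 + p - 12)/(p*(p - 2))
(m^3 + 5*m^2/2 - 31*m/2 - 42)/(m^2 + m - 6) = (m^2 - m/2 - 14)/(m - 2)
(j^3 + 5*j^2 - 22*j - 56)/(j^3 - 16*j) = (j^2 + 9*j + 14)/(j*(j + 4))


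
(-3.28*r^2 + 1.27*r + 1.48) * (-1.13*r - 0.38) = 3.7064*r^3 - 0.1887*r^2 - 2.155*r - 0.5624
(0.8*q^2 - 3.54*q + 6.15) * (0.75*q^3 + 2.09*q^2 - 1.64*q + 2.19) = 0.6*q^5 - 0.983*q^4 - 4.0981*q^3 + 20.4111*q^2 - 17.8386*q + 13.4685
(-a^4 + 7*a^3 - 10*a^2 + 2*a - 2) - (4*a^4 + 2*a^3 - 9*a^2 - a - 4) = -5*a^4 + 5*a^3 - a^2 + 3*a + 2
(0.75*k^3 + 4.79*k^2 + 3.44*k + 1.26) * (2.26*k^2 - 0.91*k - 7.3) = 1.695*k^5 + 10.1429*k^4 - 2.0595*k^3 - 35.2498*k^2 - 26.2586*k - 9.198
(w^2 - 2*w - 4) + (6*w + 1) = w^2 + 4*w - 3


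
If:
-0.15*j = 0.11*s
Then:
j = -0.733333333333333*s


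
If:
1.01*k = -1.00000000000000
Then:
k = -0.99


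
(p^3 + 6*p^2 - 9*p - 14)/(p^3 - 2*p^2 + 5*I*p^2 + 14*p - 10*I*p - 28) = (p^2 + 8*p + 7)/(p^2 + 5*I*p + 14)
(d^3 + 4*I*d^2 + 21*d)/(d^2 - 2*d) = (d^2 + 4*I*d + 21)/(d - 2)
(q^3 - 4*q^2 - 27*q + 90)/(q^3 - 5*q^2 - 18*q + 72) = (q + 5)/(q + 4)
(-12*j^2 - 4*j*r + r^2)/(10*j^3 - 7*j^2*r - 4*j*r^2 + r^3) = (-6*j + r)/(5*j^2 - 6*j*r + r^2)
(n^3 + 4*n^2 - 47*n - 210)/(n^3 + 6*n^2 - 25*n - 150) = (n - 7)/(n - 5)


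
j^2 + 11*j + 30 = (j + 5)*(j + 6)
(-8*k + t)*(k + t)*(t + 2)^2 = -8*k^2*t^2 - 32*k^2*t - 32*k^2 - 7*k*t^3 - 28*k*t^2 - 28*k*t + t^4 + 4*t^3 + 4*t^2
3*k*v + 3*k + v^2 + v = (3*k + v)*(v + 1)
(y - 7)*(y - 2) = y^2 - 9*y + 14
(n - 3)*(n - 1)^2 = n^3 - 5*n^2 + 7*n - 3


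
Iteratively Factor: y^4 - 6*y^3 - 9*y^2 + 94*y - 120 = (y + 4)*(y^3 - 10*y^2 + 31*y - 30) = (y - 2)*(y + 4)*(y^2 - 8*y + 15) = (y - 3)*(y - 2)*(y + 4)*(y - 5)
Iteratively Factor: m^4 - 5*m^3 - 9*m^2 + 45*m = (m - 5)*(m^3 - 9*m) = (m - 5)*(m - 3)*(m^2 + 3*m) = m*(m - 5)*(m - 3)*(m + 3)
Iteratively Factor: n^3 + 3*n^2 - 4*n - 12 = (n - 2)*(n^2 + 5*n + 6) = (n - 2)*(n + 2)*(n + 3)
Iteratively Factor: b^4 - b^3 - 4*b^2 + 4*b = (b - 1)*(b^3 - 4*b) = (b - 1)*(b + 2)*(b^2 - 2*b) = (b - 2)*(b - 1)*(b + 2)*(b)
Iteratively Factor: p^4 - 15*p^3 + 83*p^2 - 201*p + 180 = (p - 5)*(p^3 - 10*p^2 + 33*p - 36) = (p - 5)*(p - 3)*(p^2 - 7*p + 12) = (p - 5)*(p - 4)*(p - 3)*(p - 3)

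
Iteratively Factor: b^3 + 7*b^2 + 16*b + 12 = (b + 2)*(b^2 + 5*b + 6) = (b + 2)*(b + 3)*(b + 2)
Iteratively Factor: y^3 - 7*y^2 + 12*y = (y - 4)*(y^2 - 3*y) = (y - 4)*(y - 3)*(y)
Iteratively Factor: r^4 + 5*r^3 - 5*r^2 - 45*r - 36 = (r - 3)*(r^3 + 8*r^2 + 19*r + 12) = (r - 3)*(r + 1)*(r^2 + 7*r + 12) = (r - 3)*(r + 1)*(r + 4)*(r + 3)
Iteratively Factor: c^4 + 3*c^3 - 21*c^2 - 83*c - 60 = (c - 5)*(c^3 + 8*c^2 + 19*c + 12) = (c - 5)*(c + 3)*(c^2 + 5*c + 4) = (c - 5)*(c + 1)*(c + 3)*(c + 4)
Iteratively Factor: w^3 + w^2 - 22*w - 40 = (w + 2)*(w^2 - w - 20) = (w + 2)*(w + 4)*(w - 5)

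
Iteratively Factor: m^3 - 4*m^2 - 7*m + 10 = (m + 2)*(m^2 - 6*m + 5) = (m - 5)*(m + 2)*(m - 1)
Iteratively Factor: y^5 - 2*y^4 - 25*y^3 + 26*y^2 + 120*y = (y - 3)*(y^4 + y^3 - 22*y^2 - 40*y) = (y - 3)*(y + 4)*(y^3 - 3*y^2 - 10*y) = (y - 5)*(y - 3)*(y + 4)*(y^2 + 2*y) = y*(y - 5)*(y - 3)*(y + 4)*(y + 2)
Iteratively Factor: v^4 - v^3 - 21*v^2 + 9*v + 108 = (v - 4)*(v^3 + 3*v^2 - 9*v - 27) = (v - 4)*(v + 3)*(v^2 - 9) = (v - 4)*(v - 3)*(v + 3)*(v + 3)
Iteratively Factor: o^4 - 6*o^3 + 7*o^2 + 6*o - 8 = (o - 4)*(o^3 - 2*o^2 - o + 2) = (o - 4)*(o - 2)*(o^2 - 1) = (o - 4)*(o - 2)*(o - 1)*(o + 1)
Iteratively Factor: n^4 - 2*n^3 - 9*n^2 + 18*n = (n - 3)*(n^3 + n^2 - 6*n) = n*(n - 3)*(n^2 + n - 6) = n*(n - 3)*(n - 2)*(n + 3)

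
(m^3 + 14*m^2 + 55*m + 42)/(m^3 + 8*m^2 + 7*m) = (m + 6)/m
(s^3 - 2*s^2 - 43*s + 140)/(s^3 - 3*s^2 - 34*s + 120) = (s + 7)/(s + 6)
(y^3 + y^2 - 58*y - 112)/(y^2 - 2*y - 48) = (y^2 + 9*y + 14)/(y + 6)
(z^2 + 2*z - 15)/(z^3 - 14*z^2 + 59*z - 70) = (z^2 + 2*z - 15)/(z^3 - 14*z^2 + 59*z - 70)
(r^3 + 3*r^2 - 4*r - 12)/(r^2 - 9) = (r^2 - 4)/(r - 3)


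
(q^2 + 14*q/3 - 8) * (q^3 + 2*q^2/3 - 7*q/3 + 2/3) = q^5 + 16*q^4/3 - 65*q^3/9 - 140*q^2/9 + 196*q/9 - 16/3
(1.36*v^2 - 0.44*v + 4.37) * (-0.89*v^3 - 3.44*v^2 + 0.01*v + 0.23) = -1.2104*v^5 - 4.2868*v^4 - 2.3621*v^3 - 14.7244*v^2 - 0.0575*v + 1.0051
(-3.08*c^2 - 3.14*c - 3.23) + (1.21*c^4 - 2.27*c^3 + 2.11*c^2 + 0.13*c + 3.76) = 1.21*c^4 - 2.27*c^3 - 0.97*c^2 - 3.01*c + 0.53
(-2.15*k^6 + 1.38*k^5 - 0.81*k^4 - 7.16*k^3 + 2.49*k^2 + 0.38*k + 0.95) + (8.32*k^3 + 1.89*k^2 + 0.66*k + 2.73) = -2.15*k^6 + 1.38*k^5 - 0.81*k^4 + 1.16*k^3 + 4.38*k^2 + 1.04*k + 3.68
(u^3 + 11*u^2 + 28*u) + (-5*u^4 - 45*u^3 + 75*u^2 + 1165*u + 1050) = -5*u^4 - 44*u^3 + 86*u^2 + 1193*u + 1050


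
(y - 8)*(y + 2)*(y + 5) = y^3 - y^2 - 46*y - 80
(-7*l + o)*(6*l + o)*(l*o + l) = -42*l^3*o - 42*l^3 - l^2*o^2 - l^2*o + l*o^3 + l*o^2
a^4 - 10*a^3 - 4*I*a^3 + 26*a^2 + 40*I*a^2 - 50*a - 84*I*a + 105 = (a - 7)*(a - 3)*(a - 5*I)*(a + I)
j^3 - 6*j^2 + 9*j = j*(j - 3)^2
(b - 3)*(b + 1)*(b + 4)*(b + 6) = b^4 + 8*b^3 + b^2 - 78*b - 72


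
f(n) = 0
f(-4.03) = 0.00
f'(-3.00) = 0.00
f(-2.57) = 0.00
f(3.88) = 0.00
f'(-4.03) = 0.00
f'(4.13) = 0.00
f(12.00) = 0.00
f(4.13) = 0.00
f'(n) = 0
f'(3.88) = 0.00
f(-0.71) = 0.00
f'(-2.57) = 0.00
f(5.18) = 0.00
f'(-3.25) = 0.00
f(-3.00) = 0.00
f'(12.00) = 0.00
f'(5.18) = 0.00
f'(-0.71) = 0.00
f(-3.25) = 0.00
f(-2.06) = 0.00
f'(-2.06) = 0.00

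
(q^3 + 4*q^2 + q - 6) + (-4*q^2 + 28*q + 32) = q^3 + 29*q + 26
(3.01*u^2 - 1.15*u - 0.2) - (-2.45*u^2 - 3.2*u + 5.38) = 5.46*u^2 + 2.05*u - 5.58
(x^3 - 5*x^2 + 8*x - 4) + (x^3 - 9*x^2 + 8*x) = 2*x^3 - 14*x^2 + 16*x - 4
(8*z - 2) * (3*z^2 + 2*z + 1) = 24*z^3 + 10*z^2 + 4*z - 2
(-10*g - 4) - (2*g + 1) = -12*g - 5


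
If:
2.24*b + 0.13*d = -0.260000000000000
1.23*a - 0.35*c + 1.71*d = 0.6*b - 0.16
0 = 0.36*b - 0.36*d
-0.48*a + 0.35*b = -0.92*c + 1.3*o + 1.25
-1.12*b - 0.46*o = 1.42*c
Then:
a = 0.07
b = -0.11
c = 0.34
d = -0.11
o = -0.78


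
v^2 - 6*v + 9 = (v - 3)^2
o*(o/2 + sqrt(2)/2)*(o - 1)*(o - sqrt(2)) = o^4/2 - o^3/2 - o^2 + o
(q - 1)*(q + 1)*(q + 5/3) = q^3 + 5*q^2/3 - q - 5/3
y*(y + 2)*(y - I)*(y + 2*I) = y^4 + 2*y^3 + I*y^3 + 2*y^2 + 2*I*y^2 + 4*y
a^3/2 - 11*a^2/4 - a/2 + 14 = (a/2 + 1)*(a - 4)*(a - 7/2)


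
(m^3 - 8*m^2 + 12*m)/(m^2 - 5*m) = (m^2 - 8*m + 12)/(m - 5)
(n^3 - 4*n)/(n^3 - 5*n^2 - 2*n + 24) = n*(n - 2)/(n^2 - 7*n + 12)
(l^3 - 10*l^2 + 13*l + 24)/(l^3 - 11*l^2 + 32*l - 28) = (l^3 - 10*l^2 + 13*l + 24)/(l^3 - 11*l^2 + 32*l - 28)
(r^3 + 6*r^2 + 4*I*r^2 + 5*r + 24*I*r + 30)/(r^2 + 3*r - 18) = (r^2 + 4*I*r + 5)/(r - 3)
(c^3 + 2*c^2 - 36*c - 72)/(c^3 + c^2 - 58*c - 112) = (c^2 - 36)/(c^2 - c - 56)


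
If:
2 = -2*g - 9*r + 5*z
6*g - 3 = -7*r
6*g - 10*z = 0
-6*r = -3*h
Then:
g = 41/61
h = -18/61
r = -9/61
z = 123/305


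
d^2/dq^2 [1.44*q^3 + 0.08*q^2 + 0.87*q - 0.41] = 8.64*q + 0.16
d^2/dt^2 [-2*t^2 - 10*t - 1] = -4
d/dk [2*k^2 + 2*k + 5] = 4*k + 2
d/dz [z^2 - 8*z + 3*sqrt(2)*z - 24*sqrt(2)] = 2*z - 8 + 3*sqrt(2)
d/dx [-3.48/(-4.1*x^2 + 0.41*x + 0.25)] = (1.4268 - 28.536*x)/(-4.1*x^2 + 0.41*x + 0.25)^2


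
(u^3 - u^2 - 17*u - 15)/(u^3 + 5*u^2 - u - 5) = (u^2 - 2*u - 15)/(u^2 + 4*u - 5)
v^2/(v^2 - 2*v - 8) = v^2/(v^2 - 2*v - 8)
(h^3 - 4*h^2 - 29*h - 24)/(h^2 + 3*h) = h - 7 - 8/h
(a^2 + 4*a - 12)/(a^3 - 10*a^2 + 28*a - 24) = (a + 6)/(a^2 - 8*a + 12)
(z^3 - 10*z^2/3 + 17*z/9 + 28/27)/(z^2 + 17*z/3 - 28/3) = (z^2 - 2*z - 7/9)/(z + 7)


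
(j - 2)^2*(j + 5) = j^3 + j^2 - 16*j + 20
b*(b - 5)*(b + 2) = b^3 - 3*b^2 - 10*b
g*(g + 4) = g^2 + 4*g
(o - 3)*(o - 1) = o^2 - 4*o + 3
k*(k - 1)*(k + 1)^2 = k^4 + k^3 - k^2 - k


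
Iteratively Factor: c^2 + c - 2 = (c - 1)*(c + 2)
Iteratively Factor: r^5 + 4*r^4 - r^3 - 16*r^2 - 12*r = (r)*(r^4 + 4*r^3 - r^2 - 16*r - 12) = r*(r + 1)*(r^3 + 3*r^2 - 4*r - 12) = r*(r - 2)*(r + 1)*(r^2 + 5*r + 6) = r*(r - 2)*(r + 1)*(r + 2)*(r + 3)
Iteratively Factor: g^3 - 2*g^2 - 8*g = (g - 4)*(g^2 + 2*g) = (g - 4)*(g + 2)*(g)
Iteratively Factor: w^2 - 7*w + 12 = (w - 3)*(w - 4)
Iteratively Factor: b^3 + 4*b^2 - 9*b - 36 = (b + 4)*(b^2 - 9) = (b - 3)*(b + 4)*(b + 3)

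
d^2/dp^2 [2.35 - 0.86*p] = 0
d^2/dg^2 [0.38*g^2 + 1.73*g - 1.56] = 0.760000000000000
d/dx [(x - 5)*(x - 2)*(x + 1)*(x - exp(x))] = -x^3*exp(x) + 4*x^3 + 3*x^2*exp(x) - 18*x^2 + 9*x*exp(x) + 6*x - 13*exp(x) + 10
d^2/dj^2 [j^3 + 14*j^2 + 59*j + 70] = 6*j + 28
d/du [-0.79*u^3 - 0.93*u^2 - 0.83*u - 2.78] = -2.37*u^2 - 1.86*u - 0.83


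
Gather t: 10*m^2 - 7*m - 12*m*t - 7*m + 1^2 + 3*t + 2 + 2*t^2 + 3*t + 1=10*m^2 - 14*m + 2*t^2 + t*(6 - 12*m) + 4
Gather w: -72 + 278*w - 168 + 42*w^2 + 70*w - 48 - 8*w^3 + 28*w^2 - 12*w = -8*w^3 + 70*w^2 + 336*w - 288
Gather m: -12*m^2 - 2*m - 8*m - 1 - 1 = -12*m^2 - 10*m - 2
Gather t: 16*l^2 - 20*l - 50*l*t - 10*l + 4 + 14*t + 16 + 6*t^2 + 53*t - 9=16*l^2 - 30*l + 6*t^2 + t*(67 - 50*l) + 11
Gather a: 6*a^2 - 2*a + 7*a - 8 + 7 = 6*a^2 + 5*a - 1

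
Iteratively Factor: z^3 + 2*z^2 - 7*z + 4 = (z - 1)*(z^2 + 3*z - 4) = (z - 1)*(z + 4)*(z - 1)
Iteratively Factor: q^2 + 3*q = (q)*(q + 3)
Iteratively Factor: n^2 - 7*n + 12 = (n - 4)*(n - 3)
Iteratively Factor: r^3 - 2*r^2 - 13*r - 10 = (r + 1)*(r^2 - 3*r - 10) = (r + 1)*(r + 2)*(r - 5)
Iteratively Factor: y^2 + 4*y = (y)*(y + 4)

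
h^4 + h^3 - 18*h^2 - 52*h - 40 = (h - 5)*(h + 2)^3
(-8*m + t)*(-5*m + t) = 40*m^2 - 13*m*t + t^2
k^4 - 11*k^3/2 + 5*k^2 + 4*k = k*(k - 4)*(k - 2)*(k + 1/2)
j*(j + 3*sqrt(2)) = j^2 + 3*sqrt(2)*j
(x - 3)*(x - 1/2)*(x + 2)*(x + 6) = x^4 + 9*x^3/2 - 29*x^2/2 - 30*x + 18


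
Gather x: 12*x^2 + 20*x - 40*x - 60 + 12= 12*x^2 - 20*x - 48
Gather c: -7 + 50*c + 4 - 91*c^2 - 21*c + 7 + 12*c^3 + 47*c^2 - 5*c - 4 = 12*c^3 - 44*c^2 + 24*c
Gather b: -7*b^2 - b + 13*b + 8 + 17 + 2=-7*b^2 + 12*b + 27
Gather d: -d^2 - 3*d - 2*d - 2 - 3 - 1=-d^2 - 5*d - 6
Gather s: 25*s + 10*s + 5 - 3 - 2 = 35*s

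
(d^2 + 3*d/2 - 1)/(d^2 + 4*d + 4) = (d - 1/2)/(d + 2)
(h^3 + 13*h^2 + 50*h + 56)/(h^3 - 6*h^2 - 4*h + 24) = (h^2 + 11*h + 28)/(h^2 - 8*h + 12)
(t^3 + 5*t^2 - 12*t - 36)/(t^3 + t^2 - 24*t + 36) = (t + 2)/(t - 2)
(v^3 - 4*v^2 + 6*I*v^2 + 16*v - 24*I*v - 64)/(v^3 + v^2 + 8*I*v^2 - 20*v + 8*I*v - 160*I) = (v - 2*I)/(v + 5)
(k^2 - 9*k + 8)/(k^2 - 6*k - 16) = (k - 1)/(k + 2)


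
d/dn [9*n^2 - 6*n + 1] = 18*n - 6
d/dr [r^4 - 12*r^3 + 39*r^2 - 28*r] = 4*r^3 - 36*r^2 + 78*r - 28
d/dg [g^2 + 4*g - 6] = 2*g + 4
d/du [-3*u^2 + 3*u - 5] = 3 - 6*u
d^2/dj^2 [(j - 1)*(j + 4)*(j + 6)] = 6*j + 18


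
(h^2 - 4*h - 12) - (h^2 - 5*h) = h - 12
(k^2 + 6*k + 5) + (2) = k^2 + 6*k + 7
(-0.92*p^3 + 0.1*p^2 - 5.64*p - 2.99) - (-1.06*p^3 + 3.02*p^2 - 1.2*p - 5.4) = 0.14*p^3 - 2.92*p^2 - 4.44*p + 2.41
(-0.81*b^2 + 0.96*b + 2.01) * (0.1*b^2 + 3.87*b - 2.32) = -0.081*b^4 - 3.0387*b^3 + 5.7954*b^2 + 5.5515*b - 4.6632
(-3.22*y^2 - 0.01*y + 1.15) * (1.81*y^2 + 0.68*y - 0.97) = -5.8282*y^4 - 2.2077*y^3 + 5.1981*y^2 + 0.7917*y - 1.1155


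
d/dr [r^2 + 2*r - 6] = 2*r + 2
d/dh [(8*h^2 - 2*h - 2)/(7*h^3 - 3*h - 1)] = 2*((1 - 8*h)*(-7*h^3 + 3*h + 1) + 3*(7*h^2 - 1)*(-4*h^2 + h + 1))/(-7*h^3 + 3*h + 1)^2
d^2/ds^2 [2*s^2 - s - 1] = 4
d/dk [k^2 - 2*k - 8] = 2*k - 2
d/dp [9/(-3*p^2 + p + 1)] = 9*(6*p - 1)/(-3*p^2 + p + 1)^2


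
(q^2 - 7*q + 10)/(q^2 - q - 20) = (q - 2)/(q + 4)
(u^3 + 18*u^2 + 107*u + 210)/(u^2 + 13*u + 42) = u + 5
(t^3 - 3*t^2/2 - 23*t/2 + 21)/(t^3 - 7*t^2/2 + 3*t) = (2*t^2 + t - 21)/(t*(2*t - 3))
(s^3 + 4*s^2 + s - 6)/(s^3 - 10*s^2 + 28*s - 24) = (s^3 + 4*s^2 + s - 6)/(s^3 - 10*s^2 + 28*s - 24)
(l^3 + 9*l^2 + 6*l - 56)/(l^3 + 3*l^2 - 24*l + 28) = (l + 4)/(l - 2)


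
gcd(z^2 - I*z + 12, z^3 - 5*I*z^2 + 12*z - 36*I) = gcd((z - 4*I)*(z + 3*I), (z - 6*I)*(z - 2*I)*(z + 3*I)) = z + 3*I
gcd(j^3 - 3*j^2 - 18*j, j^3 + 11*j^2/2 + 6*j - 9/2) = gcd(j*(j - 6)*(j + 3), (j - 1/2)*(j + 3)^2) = j + 3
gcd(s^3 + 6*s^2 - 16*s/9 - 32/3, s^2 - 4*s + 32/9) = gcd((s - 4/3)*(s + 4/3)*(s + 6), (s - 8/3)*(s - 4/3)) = s - 4/3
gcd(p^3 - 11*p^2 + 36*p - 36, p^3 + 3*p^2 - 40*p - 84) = p - 6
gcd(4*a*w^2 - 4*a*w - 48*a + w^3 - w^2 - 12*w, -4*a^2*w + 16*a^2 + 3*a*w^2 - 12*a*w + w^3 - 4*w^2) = 4*a*w - 16*a + w^2 - 4*w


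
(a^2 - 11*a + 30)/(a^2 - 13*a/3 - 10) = 3*(a - 5)/(3*a + 5)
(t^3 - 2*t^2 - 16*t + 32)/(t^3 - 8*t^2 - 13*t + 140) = (t^2 - 6*t + 8)/(t^2 - 12*t + 35)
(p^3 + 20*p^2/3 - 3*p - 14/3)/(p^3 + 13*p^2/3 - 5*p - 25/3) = (3*p^3 + 20*p^2 - 9*p - 14)/(3*p^3 + 13*p^2 - 15*p - 25)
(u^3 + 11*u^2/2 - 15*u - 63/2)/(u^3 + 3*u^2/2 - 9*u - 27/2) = (u + 7)/(u + 3)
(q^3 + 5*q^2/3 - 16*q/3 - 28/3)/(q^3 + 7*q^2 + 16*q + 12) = (q - 7/3)/(q + 3)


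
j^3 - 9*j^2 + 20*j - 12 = (j - 6)*(j - 2)*(j - 1)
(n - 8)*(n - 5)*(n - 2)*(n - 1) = n^4 - 16*n^3 + 81*n^2 - 146*n + 80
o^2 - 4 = (o - 2)*(o + 2)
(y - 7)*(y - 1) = y^2 - 8*y + 7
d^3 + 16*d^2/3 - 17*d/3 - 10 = (d - 5/3)*(d + 1)*(d + 6)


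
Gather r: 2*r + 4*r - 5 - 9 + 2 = 6*r - 12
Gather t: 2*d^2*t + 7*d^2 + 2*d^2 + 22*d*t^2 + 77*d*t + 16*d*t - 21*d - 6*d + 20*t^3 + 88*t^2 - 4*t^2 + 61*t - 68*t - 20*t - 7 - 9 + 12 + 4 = 9*d^2 - 27*d + 20*t^3 + t^2*(22*d + 84) + t*(2*d^2 + 93*d - 27)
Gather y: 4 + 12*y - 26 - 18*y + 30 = 8 - 6*y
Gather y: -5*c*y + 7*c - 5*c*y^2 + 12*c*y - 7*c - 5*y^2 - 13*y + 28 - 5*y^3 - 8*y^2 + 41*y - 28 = -5*y^3 + y^2*(-5*c - 13) + y*(7*c + 28)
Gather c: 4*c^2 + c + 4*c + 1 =4*c^2 + 5*c + 1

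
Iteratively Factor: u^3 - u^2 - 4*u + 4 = (u - 1)*(u^2 - 4) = (u - 1)*(u + 2)*(u - 2)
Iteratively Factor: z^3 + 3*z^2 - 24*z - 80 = (z + 4)*(z^2 - z - 20) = (z - 5)*(z + 4)*(z + 4)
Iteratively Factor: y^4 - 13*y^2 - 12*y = (y)*(y^3 - 13*y - 12) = y*(y + 3)*(y^2 - 3*y - 4) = y*(y + 1)*(y + 3)*(y - 4)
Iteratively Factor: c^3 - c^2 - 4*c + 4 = (c + 2)*(c^2 - 3*c + 2) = (c - 2)*(c + 2)*(c - 1)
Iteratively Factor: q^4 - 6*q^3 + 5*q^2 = (q)*(q^3 - 6*q^2 + 5*q) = q*(q - 5)*(q^2 - q) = q^2*(q - 5)*(q - 1)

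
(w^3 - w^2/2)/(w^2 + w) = w*(2*w - 1)/(2*(w + 1))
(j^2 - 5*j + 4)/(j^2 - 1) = (j - 4)/(j + 1)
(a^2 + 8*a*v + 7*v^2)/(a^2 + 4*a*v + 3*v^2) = (a + 7*v)/(a + 3*v)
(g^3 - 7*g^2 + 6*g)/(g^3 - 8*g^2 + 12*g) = (g - 1)/(g - 2)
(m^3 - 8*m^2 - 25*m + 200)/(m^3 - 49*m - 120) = (m - 5)/(m + 3)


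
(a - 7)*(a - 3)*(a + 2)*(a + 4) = a^4 - 4*a^3 - 31*a^2 + 46*a + 168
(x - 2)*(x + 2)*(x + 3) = x^3 + 3*x^2 - 4*x - 12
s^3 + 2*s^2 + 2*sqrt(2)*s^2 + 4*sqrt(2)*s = s*(s + 2)*(s + 2*sqrt(2))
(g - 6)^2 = g^2 - 12*g + 36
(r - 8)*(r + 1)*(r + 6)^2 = r^4 + 5*r^3 - 56*r^2 - 348*r - 288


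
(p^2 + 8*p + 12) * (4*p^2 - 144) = 4*p^4 + 32*p^3 - 96*p^2 - 1152*p - 1728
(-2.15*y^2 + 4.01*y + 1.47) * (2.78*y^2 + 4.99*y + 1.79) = -5.977*y^4 + 0.419299999999998*y^3 + 20.248*y^2 + 14.5132*y + 2.6313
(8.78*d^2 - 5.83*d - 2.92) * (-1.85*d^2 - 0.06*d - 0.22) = -16.243*d^4 + 10.2587*d^3 + 3.8202*d^2 + 1.4578*d + 0.6424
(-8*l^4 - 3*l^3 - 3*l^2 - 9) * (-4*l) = 32*l^5 + 12*l^4 + 12*l^3 + 36*l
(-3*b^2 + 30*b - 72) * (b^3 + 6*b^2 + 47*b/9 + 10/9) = -3*b^5 + 12*b^4 + 277*b^3/3 - 836*b^2/3 - 1028*b/3 - 80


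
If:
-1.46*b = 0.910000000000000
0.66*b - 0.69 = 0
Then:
No Solution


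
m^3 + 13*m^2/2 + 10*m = m*(m + 5/2)*(m + 4)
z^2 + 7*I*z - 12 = (z + 3*I)*(z + 4*I)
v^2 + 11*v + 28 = (v + 4)*(v + 7)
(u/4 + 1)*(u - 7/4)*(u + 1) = u^3/4 + 13*u^2/16 - 19*u/16 - 7/4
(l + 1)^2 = l^2 + 2*l + 1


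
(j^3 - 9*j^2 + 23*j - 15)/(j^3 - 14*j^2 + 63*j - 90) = (j - 1)/(j - 6)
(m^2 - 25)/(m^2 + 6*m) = (m^2 - 25)/(m*(m + 6))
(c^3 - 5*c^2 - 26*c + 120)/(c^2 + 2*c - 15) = (c^2 - 10*c + 24)/(c - 3)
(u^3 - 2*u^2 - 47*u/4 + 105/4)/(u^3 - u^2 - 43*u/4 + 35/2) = (u - 3)/(u - 2)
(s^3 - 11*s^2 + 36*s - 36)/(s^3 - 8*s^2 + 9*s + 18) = (s - 2)/(s + 1)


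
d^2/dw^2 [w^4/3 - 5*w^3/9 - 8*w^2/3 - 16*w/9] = 4*w^2 - 10*w/3 - 16/3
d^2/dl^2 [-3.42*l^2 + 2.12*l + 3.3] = -6.84000000000000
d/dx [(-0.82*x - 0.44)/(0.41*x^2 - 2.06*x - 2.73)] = (0.3362*x^2 + 0.3608*x + 1.3322)/(0.1681*x^4 - 1.6892*x^3 + 2.005*x^2 + 11.2476*x + 7.4529)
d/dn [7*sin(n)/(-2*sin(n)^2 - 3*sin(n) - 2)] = -14*cos(n)^3/(3*sin(n) - cos(2*n) + 3)^2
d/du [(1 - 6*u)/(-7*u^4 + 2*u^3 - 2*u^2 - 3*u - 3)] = (-126*u^4 + 52*u^3 - 18*u^2 + 4*u + 21)/(49*u^8 - 28*u^7 + 32*u^6 + 34*u^5 + 34*u^4 + 21*u^2 + 18*u + 9)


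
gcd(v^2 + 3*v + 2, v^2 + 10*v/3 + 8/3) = v + 2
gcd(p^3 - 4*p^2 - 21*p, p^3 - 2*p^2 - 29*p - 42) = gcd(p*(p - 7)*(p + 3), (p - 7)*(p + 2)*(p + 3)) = p^2 - 4*p - 21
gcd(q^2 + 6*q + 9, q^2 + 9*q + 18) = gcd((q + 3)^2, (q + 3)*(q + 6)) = q + 3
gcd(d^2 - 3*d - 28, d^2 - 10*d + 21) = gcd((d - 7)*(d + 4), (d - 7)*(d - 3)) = d - 7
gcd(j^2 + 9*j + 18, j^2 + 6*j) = j + 6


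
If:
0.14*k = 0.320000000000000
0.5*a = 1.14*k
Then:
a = 5.21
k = 2.29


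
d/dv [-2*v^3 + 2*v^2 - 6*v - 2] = -6*v^2 + 4*v - 6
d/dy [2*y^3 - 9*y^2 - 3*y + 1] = 6*y^2 - 18*y - 3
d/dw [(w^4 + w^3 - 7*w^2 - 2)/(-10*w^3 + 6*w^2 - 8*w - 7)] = (-10*w^6 + 12*w^5 - 88*w^4 - 44*w^3 - 25*w^2 + 122*w - 16)/(100*w^6 - 120*w^5 + 196*w^4 + 44*w^3 - 20*w^2 + 112*w + 49)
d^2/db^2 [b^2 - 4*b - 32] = 2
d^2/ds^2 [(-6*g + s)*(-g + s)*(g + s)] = -12*g + 6*s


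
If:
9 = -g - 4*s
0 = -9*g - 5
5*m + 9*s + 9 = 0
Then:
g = -5/9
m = 2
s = -19/9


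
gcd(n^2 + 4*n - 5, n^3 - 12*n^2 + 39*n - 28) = n - 1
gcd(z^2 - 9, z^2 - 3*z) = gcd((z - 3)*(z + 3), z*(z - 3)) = z - 3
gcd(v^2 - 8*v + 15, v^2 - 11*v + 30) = v - 5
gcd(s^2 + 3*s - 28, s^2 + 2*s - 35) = s + 7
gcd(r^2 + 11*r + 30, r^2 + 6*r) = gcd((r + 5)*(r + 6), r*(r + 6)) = r + 6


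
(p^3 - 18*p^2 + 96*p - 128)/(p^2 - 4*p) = (p^3 - 18*p^2 + 96*p - 128)/(p*(p - 4))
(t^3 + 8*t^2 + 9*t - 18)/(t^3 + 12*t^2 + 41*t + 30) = (t^2 + 2*t - 3)/(t^2 + 6*t + 5)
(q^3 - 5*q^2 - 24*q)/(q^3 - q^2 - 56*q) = (q + 3)/(q + 7)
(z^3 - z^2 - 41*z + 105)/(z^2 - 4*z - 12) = (-z^3 + z^2 + 41*z - 105)/(-z^2 + 4*z + 12)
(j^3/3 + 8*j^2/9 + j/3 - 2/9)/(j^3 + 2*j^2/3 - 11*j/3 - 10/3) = (3*j^2 + 5*j - 2)/(3*(3*j^2 - j - 10))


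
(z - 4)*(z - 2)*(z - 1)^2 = z^4 - 8*z^3 + 21*z^2 - 22*z + 8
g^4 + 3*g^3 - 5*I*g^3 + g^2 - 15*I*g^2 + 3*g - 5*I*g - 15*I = (g + 3)*(g - 5*I)*(g - I)*(g + I)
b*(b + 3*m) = b^2 + 3*b*m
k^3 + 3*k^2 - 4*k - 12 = (k - 2)*(k + 2)*(k + 3)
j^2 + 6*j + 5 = (j + 1)*(j + 5)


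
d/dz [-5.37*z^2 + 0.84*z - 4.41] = 0.84 - 10.74*z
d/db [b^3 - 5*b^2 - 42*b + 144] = 3*b^2 - 10*b - 42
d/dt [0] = 0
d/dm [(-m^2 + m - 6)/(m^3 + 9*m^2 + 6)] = (3*m*(m + 6)*(m^2 - m + 6) + (1 - 2*m)*(m^3 + 9*m^2 + 6))/(m^3 + 9*m^2 + 6)^2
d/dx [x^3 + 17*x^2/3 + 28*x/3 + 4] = 3*x^2 + 34*x/3 + 28/3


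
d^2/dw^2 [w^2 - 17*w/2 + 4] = 2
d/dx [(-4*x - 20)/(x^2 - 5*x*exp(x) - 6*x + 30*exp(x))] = 4*(-x^2 + 5*x*exp(x) + 6*x - (x + 5)*(5*x*exp(x) - 2*x - 25*exp(x) + 6) - 30*exp(x))/(x^2 - 5*x*exp(x) - 6*x + 30*exp(x))^2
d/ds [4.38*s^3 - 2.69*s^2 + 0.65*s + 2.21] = 13.14*s^2 - 5.38*s + 0.65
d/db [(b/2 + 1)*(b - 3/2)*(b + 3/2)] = 3*b^2/2 + 2*b - 9/8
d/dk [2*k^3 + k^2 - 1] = 2*k*(3*k + 1)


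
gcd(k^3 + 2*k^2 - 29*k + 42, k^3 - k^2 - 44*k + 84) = k^2 + 5*k - 14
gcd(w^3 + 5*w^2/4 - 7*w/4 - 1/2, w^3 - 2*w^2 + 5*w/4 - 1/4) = w - 1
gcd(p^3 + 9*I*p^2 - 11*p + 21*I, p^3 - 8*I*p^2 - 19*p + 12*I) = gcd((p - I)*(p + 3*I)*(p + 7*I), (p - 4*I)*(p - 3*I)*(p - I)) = p - I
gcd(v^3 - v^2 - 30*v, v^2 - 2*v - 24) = v - 6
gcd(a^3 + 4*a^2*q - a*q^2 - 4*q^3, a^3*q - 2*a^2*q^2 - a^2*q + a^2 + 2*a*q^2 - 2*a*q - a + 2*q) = 1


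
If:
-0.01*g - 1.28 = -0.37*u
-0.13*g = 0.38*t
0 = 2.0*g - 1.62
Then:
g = 0.81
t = -0.28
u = 3.48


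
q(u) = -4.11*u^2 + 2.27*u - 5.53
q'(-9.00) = 76.25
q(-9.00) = -358.87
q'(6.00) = -47.05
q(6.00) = -139.87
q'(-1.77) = 16.82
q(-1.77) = -22.42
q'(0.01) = 2.19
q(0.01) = -5.51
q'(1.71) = -11.79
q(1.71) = -13.67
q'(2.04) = -14.50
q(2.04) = -18.00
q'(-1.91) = 17.97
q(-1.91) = -24.86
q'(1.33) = -8.66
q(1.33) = -9.78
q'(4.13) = -31.68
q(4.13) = -66.26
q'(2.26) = -16.31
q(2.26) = -21.39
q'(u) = 2.27 - 8.22*u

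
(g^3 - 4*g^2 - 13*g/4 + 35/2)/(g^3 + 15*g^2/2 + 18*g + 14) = (4*g^2 - 24*g + 35)/(2*(2*g^2 + 11*g + 14))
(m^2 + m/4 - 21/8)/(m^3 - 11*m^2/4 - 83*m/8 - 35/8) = (2*m - 3)/(2*m^2 - 9*m - 5)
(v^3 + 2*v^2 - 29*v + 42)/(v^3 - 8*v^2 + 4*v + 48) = (v^3 + 2*v^2 - 29*v + 42)/(v^3 - 8*v^2 + 4*v + 48)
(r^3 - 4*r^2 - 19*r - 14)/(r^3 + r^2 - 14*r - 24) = (r^2 - 6*r - 7)/(r^2 - r - 12)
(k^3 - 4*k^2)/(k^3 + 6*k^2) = (k - 4)/(k + 6)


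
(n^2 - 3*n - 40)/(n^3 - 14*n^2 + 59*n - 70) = (n^2 - 3*n - 40)/(n^3 - 14*n^2 + 59*n - 70)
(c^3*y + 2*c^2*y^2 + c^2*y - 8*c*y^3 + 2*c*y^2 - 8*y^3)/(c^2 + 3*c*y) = y*(c^3 + 2*c^2*y + c^2 - 8*c*y^2 + 2*c*y - 8*y^2)/(c*(c + 3*y))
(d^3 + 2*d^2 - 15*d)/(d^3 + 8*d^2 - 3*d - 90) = d/(d + 6)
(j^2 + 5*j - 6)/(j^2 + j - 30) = (j - 1)/(j - 5)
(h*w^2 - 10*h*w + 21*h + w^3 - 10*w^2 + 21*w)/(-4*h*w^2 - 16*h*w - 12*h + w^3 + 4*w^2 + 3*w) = (-h*w^2 + 10*h*w - 21*h - w^3 + 10*w^2 - 21*w)/(4*h*w^2 + 16*h*w + 12*h - w^3 - 4*w^2 - 3*w)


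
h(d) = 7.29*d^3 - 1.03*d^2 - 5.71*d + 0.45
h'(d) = 21.87*d^2 - 2.06*d - 5.71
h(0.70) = -1.55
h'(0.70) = 3.56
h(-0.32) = 1.93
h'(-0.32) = -2.81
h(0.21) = -0.73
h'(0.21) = -5.18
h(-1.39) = -13.18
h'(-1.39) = 39.41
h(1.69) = 23.05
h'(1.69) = 53.27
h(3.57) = 298.63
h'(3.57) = 265.67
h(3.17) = 204.22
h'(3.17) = 207.53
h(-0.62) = 1.86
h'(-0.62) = 3.97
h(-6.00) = -1577.01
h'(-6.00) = 793.97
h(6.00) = 1503.75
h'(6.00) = 769.25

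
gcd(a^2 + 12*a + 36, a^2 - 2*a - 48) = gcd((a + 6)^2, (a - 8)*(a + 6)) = a + 6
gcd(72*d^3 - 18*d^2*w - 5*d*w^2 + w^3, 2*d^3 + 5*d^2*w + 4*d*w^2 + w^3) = 1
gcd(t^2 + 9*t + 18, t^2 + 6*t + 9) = t + 3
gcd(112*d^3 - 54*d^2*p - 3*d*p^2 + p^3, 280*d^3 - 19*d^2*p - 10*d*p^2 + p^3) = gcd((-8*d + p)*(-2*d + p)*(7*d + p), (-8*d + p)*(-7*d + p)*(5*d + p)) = -8*d + p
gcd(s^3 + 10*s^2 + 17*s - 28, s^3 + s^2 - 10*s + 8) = s^2 + 3*s - 4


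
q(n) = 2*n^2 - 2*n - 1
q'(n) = 4*n - 2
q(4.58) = 31.79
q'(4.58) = 16.32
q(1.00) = -1.00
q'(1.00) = 2.00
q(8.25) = 118.62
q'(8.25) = 31.00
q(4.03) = 23.42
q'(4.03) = 14.12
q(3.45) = 15.90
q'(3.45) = 11.80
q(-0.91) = 2.48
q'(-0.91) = -5.64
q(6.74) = 76.38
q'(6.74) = 24.96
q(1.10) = -0.78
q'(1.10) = 2.40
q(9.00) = 143.00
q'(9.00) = 34.00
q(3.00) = 11.00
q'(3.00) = 10.00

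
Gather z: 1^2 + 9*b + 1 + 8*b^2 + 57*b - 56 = 8*b^2 + 66*b - 54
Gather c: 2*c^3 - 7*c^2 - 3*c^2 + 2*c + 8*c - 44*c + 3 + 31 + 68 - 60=2*c^3 - 10*c^2 - 34*c + 42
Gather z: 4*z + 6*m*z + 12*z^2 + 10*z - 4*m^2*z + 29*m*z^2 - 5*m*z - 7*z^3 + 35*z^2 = -7*z^3 + z^2*(29*m + 47) + z*(-4*m^2 + m + 14)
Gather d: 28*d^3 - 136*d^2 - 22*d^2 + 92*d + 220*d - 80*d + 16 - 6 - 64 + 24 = 28*d^3 - 158*d^2 + 232*d - 30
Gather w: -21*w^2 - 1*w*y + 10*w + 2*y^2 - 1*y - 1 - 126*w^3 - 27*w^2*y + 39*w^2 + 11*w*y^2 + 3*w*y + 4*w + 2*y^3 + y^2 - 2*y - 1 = -126*w^3 + w^2*(18 - 27*y) + w*(11*y^2 + 2*y + 14) + 2*y^3 + 3*y^2 - 3*y - 2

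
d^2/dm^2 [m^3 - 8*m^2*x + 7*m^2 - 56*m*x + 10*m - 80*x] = 6*m - 16*x + 14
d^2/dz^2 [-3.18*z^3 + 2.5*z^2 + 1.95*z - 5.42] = 5.0 - 19.08*z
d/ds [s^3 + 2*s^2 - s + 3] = 3*s^2 + 4*s - 1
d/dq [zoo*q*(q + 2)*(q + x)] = zoo*(q^2 + q*x + q + x)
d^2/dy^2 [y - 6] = 0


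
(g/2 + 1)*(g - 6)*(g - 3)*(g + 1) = g^4/2 - 3*g^3 - 7*g^2/2 + 18*g + 18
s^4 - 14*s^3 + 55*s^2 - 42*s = s*(s - 7)*(s - 6)*(s - 1)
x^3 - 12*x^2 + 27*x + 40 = (x - 8)*(x - 5)*(x + 1)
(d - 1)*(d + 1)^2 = d^3 + d^2 - d - 1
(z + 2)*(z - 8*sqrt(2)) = z^2 - 8*sqrt(2)*z + 2*z - 16*sqrt(2)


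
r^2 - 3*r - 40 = (r - 8)*(r + 5)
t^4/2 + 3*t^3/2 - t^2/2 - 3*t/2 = t*(t/2 + 1/2)*(t - 1)*(t + 3)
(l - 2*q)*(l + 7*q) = l^2 + 5*l*q - 14*q^2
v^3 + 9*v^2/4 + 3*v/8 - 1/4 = (v - 1/4)*(v + 1/2)*(v + 2)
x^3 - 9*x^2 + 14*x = x*(x - 7)*(x - 2)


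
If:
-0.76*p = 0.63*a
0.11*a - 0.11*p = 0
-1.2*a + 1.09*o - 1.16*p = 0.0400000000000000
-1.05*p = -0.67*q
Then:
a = 0.00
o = 0.04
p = 0.00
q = 0.00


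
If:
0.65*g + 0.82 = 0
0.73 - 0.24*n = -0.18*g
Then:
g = -1.26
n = 2.10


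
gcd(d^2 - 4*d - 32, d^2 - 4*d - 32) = d^2 - 4*d - 32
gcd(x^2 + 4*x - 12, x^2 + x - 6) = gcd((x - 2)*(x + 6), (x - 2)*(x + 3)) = x - 2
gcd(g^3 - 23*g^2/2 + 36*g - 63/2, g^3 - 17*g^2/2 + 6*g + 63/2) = g^2 - 10*g + 21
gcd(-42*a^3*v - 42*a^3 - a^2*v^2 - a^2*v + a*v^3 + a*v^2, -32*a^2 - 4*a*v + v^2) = 1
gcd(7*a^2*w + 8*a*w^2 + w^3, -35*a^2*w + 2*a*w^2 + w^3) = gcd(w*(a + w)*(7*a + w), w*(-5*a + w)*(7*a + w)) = 7*a*w + w^2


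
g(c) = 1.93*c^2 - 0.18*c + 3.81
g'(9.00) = 34.56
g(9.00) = 158.52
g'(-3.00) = -11.76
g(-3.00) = 21.72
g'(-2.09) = -8.25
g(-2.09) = 12.62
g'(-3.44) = -13.46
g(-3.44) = 27.27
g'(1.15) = 4.26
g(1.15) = 6.16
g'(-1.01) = -4.08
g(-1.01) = 5.96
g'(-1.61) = -6.39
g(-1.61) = 9.10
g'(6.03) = 23.10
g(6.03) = 72.90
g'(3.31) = 12.60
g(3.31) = 24.36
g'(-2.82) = -11.07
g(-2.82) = 19.67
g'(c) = 3.86*c - 0.18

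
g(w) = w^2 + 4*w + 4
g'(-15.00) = -26.00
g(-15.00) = 169.00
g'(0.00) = 4.00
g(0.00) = 4.00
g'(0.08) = 4.16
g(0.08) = 4.33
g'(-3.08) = -2.16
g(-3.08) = 1.17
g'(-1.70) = 0.60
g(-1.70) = 0.09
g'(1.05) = 6.10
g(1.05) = 9.30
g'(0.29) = 4.58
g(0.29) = 5.24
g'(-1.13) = 1.74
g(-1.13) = 0.76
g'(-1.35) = 1.30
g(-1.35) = 0.42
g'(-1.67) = 0.66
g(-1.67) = 0.11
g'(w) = 2*w + 4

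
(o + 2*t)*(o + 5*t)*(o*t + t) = o^3*t + 7*o^2*t^2 + o^2*t + 10*o*t^3 + 7*o*t^2 + 10*t^3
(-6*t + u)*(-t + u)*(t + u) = 6*t^3 - t^2*u - 6*t*u^2 + u^3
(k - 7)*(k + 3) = k^2 - 4*k - 21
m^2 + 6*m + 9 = (m + 3)^2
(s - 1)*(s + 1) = s^2 - 1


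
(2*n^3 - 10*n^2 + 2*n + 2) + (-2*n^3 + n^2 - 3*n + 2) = -9*n^2 - n + 4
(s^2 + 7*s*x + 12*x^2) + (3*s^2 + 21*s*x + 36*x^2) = 4*s^2 + 28*s*x + 48*x^2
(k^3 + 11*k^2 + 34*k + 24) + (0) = k^3 + 11*k^2 + 34*k + 24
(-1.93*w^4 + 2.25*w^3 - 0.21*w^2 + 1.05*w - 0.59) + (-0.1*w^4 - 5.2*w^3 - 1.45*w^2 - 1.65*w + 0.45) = -2.03*w^4 - 2.95*w^3 - 1.66*w^2 - 0.6*w - 0.14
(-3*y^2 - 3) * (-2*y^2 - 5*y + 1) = 6*y^4 + 15*y^3 + 3*y^2 + 15*y - 3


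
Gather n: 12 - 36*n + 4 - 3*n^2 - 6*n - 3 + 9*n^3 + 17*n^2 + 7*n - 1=9*n^3 + 14*n^2 - 35*n + 12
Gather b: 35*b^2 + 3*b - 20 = 35*b^2 + 3*b - 20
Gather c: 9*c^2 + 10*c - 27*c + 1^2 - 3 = 9*c^2 - 17*c - 2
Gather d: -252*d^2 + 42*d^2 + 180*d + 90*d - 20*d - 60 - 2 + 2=-210*d^2 + 250*d - 60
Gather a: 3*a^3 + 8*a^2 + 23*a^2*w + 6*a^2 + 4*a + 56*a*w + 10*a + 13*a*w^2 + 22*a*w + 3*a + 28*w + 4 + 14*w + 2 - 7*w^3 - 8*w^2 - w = 3*a^3 + a^2*(23*w + 14) + a*(13*w^2 + 78*w + 17) - 7*w^3 - 8*w^2 + 41*w + 6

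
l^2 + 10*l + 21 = (l + 3)*(l + 7)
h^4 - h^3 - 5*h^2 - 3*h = h*(h - 3)*(h + 1)^2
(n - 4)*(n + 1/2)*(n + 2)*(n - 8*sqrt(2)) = n^4 - 8*sqrt(2)*n^3 - 3*n^3/2 - 9*n^2 + 12*sqrt(2)*n^2 - 4*n + 72*sqrt(2)*n + 32*sqrt(2)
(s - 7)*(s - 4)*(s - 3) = s^3 - 14*s^2 + 61*s - 84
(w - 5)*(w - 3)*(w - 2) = w^3 - 10*w^2 + 31*w - 30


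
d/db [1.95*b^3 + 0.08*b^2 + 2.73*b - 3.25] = 5.85*b^2 + 0.16*b + 2.73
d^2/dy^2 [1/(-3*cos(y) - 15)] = (cos(y)^2 - 5*cos(y) - 2)/(3*(cos(y) + 5)^3)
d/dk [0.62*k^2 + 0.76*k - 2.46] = 1.24*k + 0.76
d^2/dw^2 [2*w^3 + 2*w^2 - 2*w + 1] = 12*w + 4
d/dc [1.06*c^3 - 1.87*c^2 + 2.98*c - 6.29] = 3.18*c^2 - 3.74*c + 2.98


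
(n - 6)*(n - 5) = n^2 - 11*n + 30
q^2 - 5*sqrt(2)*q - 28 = (q - 7*sqrt(2))*(q + 2*sqrt(2))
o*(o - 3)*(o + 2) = o^3 - o^2 - 6*o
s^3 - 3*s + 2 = (s - 1)^2*(s + 2)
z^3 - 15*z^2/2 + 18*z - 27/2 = (z - 3)^2*(z - 3/2)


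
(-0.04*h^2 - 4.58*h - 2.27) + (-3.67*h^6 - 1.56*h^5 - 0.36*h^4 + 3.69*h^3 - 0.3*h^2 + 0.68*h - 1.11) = -3.67*h^6 - 1.56*h^5 - 0.36*h^4 + 3.69*h^3 - 0.34*h^2 - 3.9*h - 3.38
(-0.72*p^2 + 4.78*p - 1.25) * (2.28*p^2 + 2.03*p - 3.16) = -1.6416*p^4 + 9.4368*p^3 + 9.1286*p^2 - 17.6423*p + 3.95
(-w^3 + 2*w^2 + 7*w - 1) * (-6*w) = 6*w^4 - 12*w^3 - 42*w^2 + 6*w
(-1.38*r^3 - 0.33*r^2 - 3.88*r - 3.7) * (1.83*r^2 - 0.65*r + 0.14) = -2.5254*r^5 + 0.2931*r^4 - 7.0791*r^3 - 4.2952*r^2 + 1.8618*r - 0.518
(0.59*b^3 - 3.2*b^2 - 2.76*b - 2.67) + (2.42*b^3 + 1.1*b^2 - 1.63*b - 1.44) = 3.01*b^3 - 2.1*b^2 - 4.39*b - 4.11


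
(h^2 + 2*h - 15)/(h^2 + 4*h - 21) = (h + 5)/(h + 7)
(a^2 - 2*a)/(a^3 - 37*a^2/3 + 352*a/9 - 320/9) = 9*a*(a - 2)/(9*a^3 - 111*a^2 + 352*a - 320)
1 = 1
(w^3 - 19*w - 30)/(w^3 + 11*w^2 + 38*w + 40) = (w^2 - 2*w - 15)/(w^2 + 9*w + 20)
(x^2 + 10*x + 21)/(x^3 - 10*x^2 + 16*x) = (x^2 + 10*x + 21)/(x*(x^2 - 10*x + 16))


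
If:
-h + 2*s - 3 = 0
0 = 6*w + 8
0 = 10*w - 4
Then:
No Solution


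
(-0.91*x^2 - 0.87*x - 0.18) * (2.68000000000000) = -2.4388*x^2 - 2.3316*x - 0.4824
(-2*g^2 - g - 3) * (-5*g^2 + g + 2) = 10*g^4 + 3*g^3 + 10*g^2 - 5*g - 6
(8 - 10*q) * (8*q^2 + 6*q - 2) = -80*q^3 + 4*q^2 + 68*q - 16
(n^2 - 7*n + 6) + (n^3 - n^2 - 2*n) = n^3 - 9*n + 6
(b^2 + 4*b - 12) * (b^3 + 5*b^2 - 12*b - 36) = b^5 + 9*b^4 - 4*b^3 - 144*b^2 + 432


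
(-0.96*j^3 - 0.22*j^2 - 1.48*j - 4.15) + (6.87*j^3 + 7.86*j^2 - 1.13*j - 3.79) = 5.91*j^3 + 7.64*j^2 - 2.61*j - 7.94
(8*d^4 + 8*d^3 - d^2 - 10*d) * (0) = 0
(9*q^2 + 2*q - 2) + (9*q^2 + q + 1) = 18*q^2 + 3*q - 1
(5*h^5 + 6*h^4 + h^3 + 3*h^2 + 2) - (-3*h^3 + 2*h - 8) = 5*h^5 + 6*h^4 + 4*h^3 + 3*h^2 - 2*h + 10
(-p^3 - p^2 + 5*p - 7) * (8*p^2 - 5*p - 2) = -8*p^5 - 3*p^4 + 47*p^3 - 79*p^2 + 25*p + 14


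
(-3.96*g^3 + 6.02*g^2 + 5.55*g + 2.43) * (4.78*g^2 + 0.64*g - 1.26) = -18.9288*g^5 + 26.2412*g^4 + 35.3714*g^3 + 7.5822*g^2 - 5.4378*g - 3.0618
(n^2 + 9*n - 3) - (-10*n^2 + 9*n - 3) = 11*n^2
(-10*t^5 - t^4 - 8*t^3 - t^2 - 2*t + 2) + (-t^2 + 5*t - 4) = -10*t^5 - t^4 - 8*t^3 - 2*t^2 + 3*t - 2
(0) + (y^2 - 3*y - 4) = y^2 - 3*y - 4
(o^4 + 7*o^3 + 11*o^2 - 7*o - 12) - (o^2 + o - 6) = o^4 + 7*o^3 + 10*o^2 - 8*o - 6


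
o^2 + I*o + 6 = (o - 2*I)*(o + 3*I)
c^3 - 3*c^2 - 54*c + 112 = (c - 8)*(c - 2)*(c + 7)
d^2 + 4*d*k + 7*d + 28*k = (d + 7)*(d + 4*k)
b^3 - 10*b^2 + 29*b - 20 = (b - 5)*(b - 4)*(b - 1)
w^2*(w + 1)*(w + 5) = w^4 + 6*w^3 + 5*w^2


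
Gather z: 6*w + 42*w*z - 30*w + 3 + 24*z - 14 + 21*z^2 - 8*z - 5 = -24*w + 21*z^2 + z*(42*w + 16) - 16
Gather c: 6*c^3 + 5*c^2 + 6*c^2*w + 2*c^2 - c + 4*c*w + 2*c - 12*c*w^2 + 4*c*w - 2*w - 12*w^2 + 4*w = 6*c^3 + c^2*(6*w + 7) + c*(-12*w^2 + 8*w + 1) - 12*w^2 + 2*w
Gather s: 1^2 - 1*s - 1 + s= 0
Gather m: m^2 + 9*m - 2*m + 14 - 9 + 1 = m^2 + 7*m + 6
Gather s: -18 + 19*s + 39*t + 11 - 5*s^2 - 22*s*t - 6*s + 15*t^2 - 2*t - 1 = -5*s^2 + s*(13 - 22*t) + 15*t^2 + 37*t - 8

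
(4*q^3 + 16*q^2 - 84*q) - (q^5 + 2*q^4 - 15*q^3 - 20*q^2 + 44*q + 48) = -q^5 - 2*q^4 + 19*q^3 + 36*q^2 - 128*q - 48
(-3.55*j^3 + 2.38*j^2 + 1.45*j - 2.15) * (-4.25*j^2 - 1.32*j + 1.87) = 15.0875*j^5 - 5.429*j^4 - 15.9426*j^3 + 11.6741*j^2 + 5.5495*j - 4.0205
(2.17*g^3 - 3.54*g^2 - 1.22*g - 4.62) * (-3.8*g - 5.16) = -8.246*g^4 + 2.2548*g^3 + 22.9024*g^2 + 23.8512*g + 23.8392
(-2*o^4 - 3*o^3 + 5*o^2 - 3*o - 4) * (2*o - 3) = -4*o^5 + 19*o^3 - 21*o^2 + o + 12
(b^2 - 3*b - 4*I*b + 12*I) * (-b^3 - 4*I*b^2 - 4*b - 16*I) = -b^5 + 3*b^4 - 20*b^3 + 60*b^2 - 64*b + 192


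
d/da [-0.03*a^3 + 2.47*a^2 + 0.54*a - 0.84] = -0.09*a^2 + 4.94*a + 0.54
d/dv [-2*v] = -2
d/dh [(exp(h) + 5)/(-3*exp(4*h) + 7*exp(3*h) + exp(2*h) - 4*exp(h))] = ((exp(h) + 5)*(12*exp(3*h) - 21*exp(2*h) - 2*exp(h) + 4) - (3*exp(3*h) - 7*exp(2*h) - exp(h) + 4)*exp(h))*exp(-h)/(3*exp(3*h) - 7*exp(2*h) - exp(h) + 4)^2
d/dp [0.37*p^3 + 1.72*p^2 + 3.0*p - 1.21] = 1.11*p^2 + 3.44*p + 3.0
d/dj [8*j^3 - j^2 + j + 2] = 24*j^2 - 2*j + 1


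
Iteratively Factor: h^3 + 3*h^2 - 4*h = (h + 4)*(h^2 - h) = (h - 1)*(h + 4)*(h)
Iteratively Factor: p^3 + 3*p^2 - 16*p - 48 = (p - 4)*(p^2 + 7*p + 12) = (p - 4)*(p + 3)*(p + 4)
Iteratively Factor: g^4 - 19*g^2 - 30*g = (g + 2)*(g^3 - 2*g^2 - 15*g) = (g - 5)*(g + 2)*(g^2 + 3*g) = g*(g - 5)*(g + 2)*(g + 3)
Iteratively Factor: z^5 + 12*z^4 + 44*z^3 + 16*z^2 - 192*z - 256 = (z - 2)*(z^4 + 14*z^3 + 72*z^2 + 160*z + 128) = (z - 2)*(z + 2)*(z^3 + 12*z^2 + 48*z + 64) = (z - 2)*(z + 2)*(z + 4)*(z^2 + 8*z + 16) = (z - 2)*(z + 2)*(z + 4)^2*(z + 4)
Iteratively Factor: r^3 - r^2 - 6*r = (r)*(r^2 - r - 6) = r*(r - 3)*(r + 2)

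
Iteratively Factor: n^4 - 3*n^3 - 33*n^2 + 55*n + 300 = (n + 3)*(n^3 - 6*n^2 - 15*n + 100) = (n - 5)*(n + 3)*(n^2 - n - 20) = (n - 5)*(n + 3)*(n + 4)*(n - 5)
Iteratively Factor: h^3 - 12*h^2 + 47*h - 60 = (h - 5)*(h^2 - 7*h + 12) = (h - 5)*(h - 4)*(h - 3)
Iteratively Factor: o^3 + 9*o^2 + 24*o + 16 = (o + 4)*(o^2 + 5*o + 4) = (o + 4)^2*(o + 1)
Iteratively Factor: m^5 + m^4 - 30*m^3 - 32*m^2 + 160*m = (m - 2)*(m^4 + 3*m^3 - 24*m^2 - 80*m) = m*(m - 2)*(m^3 + 3*m^2 - 24*m - 80) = m*(m - 2)*(m + 4)*(m^2 - m - 20) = m*(m - 5)*(m - 2)*(m + 4)*(m + 4)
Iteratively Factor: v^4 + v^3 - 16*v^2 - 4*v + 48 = (v - 2)*(v^3 + 3*v^2 - 10*v - 24) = (v - 2)*(v + 4)*(v^2 - v - 6) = (v - 2)*(v + 2)*(v + 4)*(v - 3)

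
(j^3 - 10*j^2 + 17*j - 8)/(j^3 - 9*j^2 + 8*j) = (j - 1)/j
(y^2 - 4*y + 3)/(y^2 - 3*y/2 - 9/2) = 2*(y - 1)/(2*y + 3)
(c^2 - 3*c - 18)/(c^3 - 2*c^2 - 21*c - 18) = 1/(c + 1)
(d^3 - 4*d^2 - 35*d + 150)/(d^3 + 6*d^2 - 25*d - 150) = (d - 5)/(d + 5)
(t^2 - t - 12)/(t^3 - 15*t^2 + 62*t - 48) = (t^2 - t - 12)/(t^3 - 15*t^2 + 62*t - 48)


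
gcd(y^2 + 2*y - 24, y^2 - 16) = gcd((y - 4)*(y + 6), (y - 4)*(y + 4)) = y - 4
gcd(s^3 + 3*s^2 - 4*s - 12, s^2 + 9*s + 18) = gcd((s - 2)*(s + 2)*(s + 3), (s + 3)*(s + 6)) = s + 3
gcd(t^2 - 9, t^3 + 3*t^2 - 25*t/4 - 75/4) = t + 3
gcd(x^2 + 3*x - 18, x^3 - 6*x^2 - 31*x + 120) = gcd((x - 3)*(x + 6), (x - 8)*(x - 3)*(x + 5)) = x - 3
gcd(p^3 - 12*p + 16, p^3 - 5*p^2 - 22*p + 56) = p^2 + 2*p - 8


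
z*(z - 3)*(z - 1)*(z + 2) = z^4 - 2*z^3 - 5*z^2 + 6*z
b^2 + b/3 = b*(b + 1/3)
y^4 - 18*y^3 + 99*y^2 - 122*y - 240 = (y - 8)*(y - 6)*(y - 5)*(y + 1)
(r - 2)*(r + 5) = r^2 + 3*r - 10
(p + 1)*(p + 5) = p^2 + 6*p + 5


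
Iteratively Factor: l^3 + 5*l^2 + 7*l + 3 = (l + 1)*(l^2 + 4*l + 3) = (l + 1)^2*(l + 3)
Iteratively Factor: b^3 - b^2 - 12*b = (b + 3)*(b^2 - 4*b) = (b - 4)*(b + 3)*(b)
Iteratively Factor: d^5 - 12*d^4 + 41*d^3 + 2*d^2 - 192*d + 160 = (d - 4)*(d^4 - 8*d^3 + 9*d^2 + 38*d - 40) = (d - 5)*(d - 4)*(d^3 - 3*d^2 - 6*d + 8) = (d - 5)*(d - 4)*(d - 1)*(d^2 - 2*d - 8) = (d - 5)*(d - 4)*(d - 1)*(d + 2)*(d - 4)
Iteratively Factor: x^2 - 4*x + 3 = (x - 3)*(x - 1)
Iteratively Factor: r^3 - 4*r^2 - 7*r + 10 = (r + 2)*(r^2 - 6*r + 5) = (r - 5)*(r + 2)*(r - 1)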